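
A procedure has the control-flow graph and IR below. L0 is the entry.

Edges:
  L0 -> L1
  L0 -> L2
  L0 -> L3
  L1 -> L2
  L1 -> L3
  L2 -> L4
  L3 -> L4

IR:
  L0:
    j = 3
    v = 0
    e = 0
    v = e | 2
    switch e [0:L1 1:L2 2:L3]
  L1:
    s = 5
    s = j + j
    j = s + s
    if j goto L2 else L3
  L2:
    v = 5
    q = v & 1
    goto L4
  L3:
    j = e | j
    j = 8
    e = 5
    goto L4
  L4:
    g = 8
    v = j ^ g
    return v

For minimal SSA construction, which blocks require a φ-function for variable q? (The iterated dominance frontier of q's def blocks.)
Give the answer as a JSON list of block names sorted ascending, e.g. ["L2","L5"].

idom tree: L1←L0 L2←L0 L3←L0 L4←L0
Dom at joins:
  L2: preds {L0,L1}: {L0} ∩ {L0,L1} = {L0}; idom=L0
  L3: preds {L0,L1}: {L0} ∩ {L0,L1} = {L0}; idom=L0
  L4: preds {L2,L3}: {L0,L2} ∩ {L0,L3} = {L0}; idom=L0

Frontier:
  L2←L0: walk · to L0
  L2←L1: walk L1 to L0
  L3←L0: walk · to L0
  L3←L1: walk L1 to L0
  L4←L2: walk L2 to L0
  L4←L3: walk L3 to L0
  DF(L0)=∅
  DF(L1)={L2,L3}
  DF(L2)={L4}
  DF(L3)={L4}
  DF(L4)=∅

φ for q: defs {L2}
  DF⁺ = {L4}

Answer: ["L4"]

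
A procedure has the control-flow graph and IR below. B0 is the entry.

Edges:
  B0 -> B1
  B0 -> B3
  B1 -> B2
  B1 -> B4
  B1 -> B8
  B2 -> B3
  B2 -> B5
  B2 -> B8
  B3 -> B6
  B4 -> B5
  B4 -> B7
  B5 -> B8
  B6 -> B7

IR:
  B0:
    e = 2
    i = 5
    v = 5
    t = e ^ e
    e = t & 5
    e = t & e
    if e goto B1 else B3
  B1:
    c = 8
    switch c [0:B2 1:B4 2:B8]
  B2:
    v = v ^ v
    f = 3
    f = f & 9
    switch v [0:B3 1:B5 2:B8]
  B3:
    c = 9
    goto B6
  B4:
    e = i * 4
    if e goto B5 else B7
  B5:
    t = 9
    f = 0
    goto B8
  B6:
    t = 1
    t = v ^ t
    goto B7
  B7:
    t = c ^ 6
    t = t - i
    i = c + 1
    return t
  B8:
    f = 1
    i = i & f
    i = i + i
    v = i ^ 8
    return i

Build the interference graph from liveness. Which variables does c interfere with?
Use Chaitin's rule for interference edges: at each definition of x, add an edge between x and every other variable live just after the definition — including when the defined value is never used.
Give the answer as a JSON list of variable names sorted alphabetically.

Block summaries:
  B0: {e,i,t,v} / ∅
  B1: {c} / ∅
  B2: {f,v} / {v}
  B3: {c} / ∅
  B4: {e} / {i}
  B5: {f,t} / ∅
  B6: {t} / {v}
  B7: {i,t} / {c,i}
  B8: {f,i,v} / {i}

Live sets:
  B0 li=∅ lo={i,v}
  B1 li={i,v} lo={c,i,v}
  B2 li={i,v} lo={i,v}
  B3 li={i,v} lo={c,i,v}
  B4 li={c,i} lo={c,i}
  B5 li={i} lo={i}
  B6 li={c,i,v} lo={c,i}
  B7 li={c,i} lo=∅
  B8 li={i} lo=∅

Conflict graph:
  c↔{e,i,t,v}
  e↔{c,i,t,v}
  f↔{i,v}
  i↔{c,e,f,t,v}
  t↔{c,e,i,v}
  v↔{c,e,f,i,t}

N(c) = ["e", "i", "t", "v"]

Answer: ["e", "i", "t", "v"]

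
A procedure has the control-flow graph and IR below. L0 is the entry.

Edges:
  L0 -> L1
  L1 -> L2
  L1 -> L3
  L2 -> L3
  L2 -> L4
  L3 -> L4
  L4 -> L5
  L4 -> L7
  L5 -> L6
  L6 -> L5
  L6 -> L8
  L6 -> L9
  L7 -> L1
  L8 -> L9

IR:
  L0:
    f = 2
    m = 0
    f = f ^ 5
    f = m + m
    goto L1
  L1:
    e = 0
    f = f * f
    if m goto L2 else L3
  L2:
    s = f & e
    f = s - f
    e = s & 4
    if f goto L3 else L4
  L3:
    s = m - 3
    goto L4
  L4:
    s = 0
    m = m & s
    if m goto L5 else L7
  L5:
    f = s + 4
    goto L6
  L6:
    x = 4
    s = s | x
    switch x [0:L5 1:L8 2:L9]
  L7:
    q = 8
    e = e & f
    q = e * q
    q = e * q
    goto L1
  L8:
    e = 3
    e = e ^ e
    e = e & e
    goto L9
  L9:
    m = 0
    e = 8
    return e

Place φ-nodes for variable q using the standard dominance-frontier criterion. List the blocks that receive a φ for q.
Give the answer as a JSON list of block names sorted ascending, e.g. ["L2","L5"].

Answer: ["L1"]

Derivation:
idom tree: L1←L0 L2←L1 L3←L1 L4←L1 L5←L4 L6←L5 L7←L4 L8←L6 L9←L6
Dom at joins:
  L1: preds {L0,L7}: {L0} ∩ {L0,L1,L4,L7} = {L0}; idom=L0
  L3: preds {L1,L2}: {L0,L1} ∩ {L0,L1,L2} = {L0,L1}; idom=L1
  L4: preds {L2,L3}: {L0,L1,L2} ∩ {L0,L1,L3} = {L0,L1}; idom=L1
  L5: preds {L4,L6}: {L0,L1,L4} ∩ {L0,L1,L4,L5,L6} = {L0,L1,L4}; idom=L4
  L9: preds {L6,L8}: {L0,L1,L4,L5,L6} ∩ {L0,L1,L4,L5,L6,L8} = {L0,L1,L4,L5,L6}; idom=L6

Frontier:
  join L1 pred L0: · stop@L0
  join L1 pred L7: L7→L4→L1 stop@L0
  join L3 pred L1: · stop@L1
  join L3 pred L2: L2 stop@L1
  join L4 pred L2: L2 stop@L1
  join L4 pred L3: L3 stop@L1
  join L5 pred L4: · stop@L4
  join L5 pred L6: L6→L5 stop@L4
  join L9 pred L6: · stop@L6
  join L9 pred L8: L8 stop@L6
  L0 → ∅
  L1 → {L1}
  L2 → {L3,L4}
  L3 → {L4}
  L4 → {L1}
  L5 → {L5}
  L6 → {L5}
  L7 → {L1}
  L8 → {L9}
  L9 → ∅

φ for q: defs {L7}
  DF⁺ = {L1}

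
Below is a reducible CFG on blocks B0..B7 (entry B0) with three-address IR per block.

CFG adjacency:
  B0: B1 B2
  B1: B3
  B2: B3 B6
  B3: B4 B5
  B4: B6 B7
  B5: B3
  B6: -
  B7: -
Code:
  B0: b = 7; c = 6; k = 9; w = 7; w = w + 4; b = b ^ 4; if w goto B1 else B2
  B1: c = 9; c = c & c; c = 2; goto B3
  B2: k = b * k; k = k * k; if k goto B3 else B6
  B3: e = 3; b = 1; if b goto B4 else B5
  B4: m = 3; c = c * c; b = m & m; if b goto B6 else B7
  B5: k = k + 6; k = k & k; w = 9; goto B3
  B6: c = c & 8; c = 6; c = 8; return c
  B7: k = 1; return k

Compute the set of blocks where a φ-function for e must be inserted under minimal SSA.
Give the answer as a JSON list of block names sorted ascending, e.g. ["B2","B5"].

idom tree: B1←B0 B2←B0 B3←B0 B4←B3 B5←B3 B6←B0 B7←B4
Dom∩ at merges:
  B3: preds {B1,B2,B5}: {B0,B1} ∩ {B0,B2} ∩ {B0,B3,B5} = {B0}; idom=B0
  B6: preds {B2,B4}: {B0,B2} ∩ {B0,B3,B4} = {B0}; idom=B0

DF derivation:
  B3←B1: walk B1 to B0
  B3←B2: walk B2 to B0
  B3←B5: walk B5→B3 to B0
  B6←B2: walk B2 to B0
  B6←B4: walk B4→B3 to B0
  B0 → ∅
  B1 → {B3}
  B2 → {B3,B6}
  B3 → {B3,B6}
  B4 → {B6}
  B5 → {B3}
  B6 → ∅
  B7 → ∅

φ for e: defs {B3}
  DF⁺ = {B3,B6}

Answer: ["B3", "B6"]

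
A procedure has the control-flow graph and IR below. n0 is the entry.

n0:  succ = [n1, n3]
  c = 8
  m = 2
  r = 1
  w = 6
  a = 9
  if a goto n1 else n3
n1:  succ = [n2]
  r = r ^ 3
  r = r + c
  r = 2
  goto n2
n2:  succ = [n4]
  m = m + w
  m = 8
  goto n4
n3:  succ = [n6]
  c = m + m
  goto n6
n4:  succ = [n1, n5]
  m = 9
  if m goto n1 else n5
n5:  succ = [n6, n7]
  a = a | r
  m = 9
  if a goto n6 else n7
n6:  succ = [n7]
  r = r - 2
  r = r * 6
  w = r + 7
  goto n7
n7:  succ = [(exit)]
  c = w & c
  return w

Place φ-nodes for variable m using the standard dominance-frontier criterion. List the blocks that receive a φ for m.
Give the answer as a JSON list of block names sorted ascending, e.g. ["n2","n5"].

Answer: ["n1", "n6", "n7"]

Analysis:
idom tree: n1←n0 n2←n1 n3←n0 n4←n2 n5←n4 n6←n0 n7←n0
Join-block Dom:
  n1: preds {n0,n4}: {n0} ∩ {n0,n1,n2,n4} = {n0}; idom=n0
  n6: preds {n3,n5}: {n0,n3} ∩ {n0,n1,n2,n4,n5} = {n0}; idom=n0
  n7: preds {n5,n6}: {n0,n1,n2,n4,n5} ∩ {n0,n6} = {n0}; idom=n0

Frontier:
  n1←n0: walk · to n0
  n1←n4: walk n4→n2→n1 to n0
  n6←n3: walk n3 to n0
  n6←n5: walk n5→n4→n2→n1 to n0
  n7←n5: walk n5→n4→n2→n1 to n0
  n7←n6: walk n6 to n0
  DF(n0)=∅
  DF(n1)={n1,n6,n7}
  DF(n2)={n1,n6,n7}
  DF(n3)={n6}
  DF(n4)={n1,n6,n7}
  DF(n5)={n6,n7}
  DF(n6)={n7}
  DF(n7)=∅

φ for m: defs {n0,n2,n4,n5}
  DF⁺ = {n1,n6,n7}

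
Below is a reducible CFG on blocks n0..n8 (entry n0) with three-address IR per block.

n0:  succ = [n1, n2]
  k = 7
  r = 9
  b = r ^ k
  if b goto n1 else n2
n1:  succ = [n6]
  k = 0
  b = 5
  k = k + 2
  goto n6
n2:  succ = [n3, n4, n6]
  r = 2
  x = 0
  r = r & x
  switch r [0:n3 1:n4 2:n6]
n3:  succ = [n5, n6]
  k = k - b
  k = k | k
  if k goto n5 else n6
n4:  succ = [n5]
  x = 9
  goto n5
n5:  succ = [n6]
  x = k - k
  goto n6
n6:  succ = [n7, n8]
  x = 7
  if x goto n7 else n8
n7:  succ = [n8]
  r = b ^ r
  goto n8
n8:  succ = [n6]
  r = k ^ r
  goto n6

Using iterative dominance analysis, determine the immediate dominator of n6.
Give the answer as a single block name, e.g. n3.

Answer: n0

Derivation:
idom tree: n1←n0 n2←n0 n3←n2 n4←n2 n5←n2 n6←n0 n7←n6 n8←n6
Dom∩ at merges:
  n5: preds {n3,n4}: {n0,n2,n3} ∩ {n0,n2,n4} = {n0,n2}; idom=n2
  n6: preds {n1,n2,n3,n5,n8}: {n0,n1} ∩ {n0,n2} ∩ {n0,n2,n3} ∩ {n0,n2,n5} ∩ {n0,n6,n8} = {n0}; idom=n0
  n8: preds {n6,n7}: {n0,n6} ∩ {n0,n6,n7} = {n0,n6}; idom=n6

idom(n6) = n0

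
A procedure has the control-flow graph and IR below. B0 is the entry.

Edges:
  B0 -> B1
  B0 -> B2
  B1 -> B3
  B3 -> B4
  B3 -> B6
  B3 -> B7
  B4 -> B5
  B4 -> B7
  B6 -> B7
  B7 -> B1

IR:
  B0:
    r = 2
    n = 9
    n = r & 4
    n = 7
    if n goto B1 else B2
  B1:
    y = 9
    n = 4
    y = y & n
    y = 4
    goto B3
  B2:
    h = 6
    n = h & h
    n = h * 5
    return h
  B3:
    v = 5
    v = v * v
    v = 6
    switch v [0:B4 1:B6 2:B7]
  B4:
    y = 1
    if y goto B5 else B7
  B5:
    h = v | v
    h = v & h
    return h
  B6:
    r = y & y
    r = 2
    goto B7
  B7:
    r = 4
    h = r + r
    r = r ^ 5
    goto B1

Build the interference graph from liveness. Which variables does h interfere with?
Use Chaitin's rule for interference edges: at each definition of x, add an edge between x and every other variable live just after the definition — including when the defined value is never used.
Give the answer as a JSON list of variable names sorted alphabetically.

def/use:
  B0: def={n,r} ue=∅
  B1: def={n,y} ue=∅
  B2: def={h,n} ue=∅
  B3: def={v} ue=∅
  B4: def={y} ue=∅
  B5: def={h} ue={v}
  B6: def={r} ue={y}
  B7: def={h,r} ue=∅

Liveness:
  B0 li=∅ lo=∅
  B1 li=∅ lo={y}
  B2 li=∅ lo=∅
  B3 li={y} lo={v,y}
  B4 li={v} lo={v}
  B5 li={v} lo=∅
  B6 li={y} lo=∅
  B7 li=∅ lo=∅

Conflict graph:
  h: {n,r,v}
  n: {h,r,y}
  r: {h,n}
  v: {h,y}
  y: {n,v}

N(h) = ["n", "r", "v"]

Answer: ["n", "r", "v"]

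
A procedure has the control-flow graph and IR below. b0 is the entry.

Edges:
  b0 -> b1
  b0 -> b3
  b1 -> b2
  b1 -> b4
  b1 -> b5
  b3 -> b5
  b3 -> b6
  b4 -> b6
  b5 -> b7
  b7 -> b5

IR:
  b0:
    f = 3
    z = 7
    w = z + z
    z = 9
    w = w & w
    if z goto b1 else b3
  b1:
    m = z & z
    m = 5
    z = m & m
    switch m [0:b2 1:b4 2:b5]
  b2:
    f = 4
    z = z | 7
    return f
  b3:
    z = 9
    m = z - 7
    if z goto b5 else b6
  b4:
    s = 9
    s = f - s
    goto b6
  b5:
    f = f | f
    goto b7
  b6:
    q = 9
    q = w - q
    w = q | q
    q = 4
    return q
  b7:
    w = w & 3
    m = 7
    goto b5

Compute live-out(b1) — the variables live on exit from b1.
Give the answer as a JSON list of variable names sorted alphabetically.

def/use:
  b0: def={f,w,z} ue=∅
  b1: def={m,z} ue={z}
  b2: def={f,z} ue={z}
  b3: def={m,z} ue=∅
  b4: def={s} ue={f}
  b5: def={f} ue={f}
  b6: def={q,w} ue={w}
  b7: def={m,w} ue={w}

Liveness:
  live b0: ∅→{f,w,z}
  live b1: {f,w,z}→{f,w,z}
  live b2: {z}→∅
  live b3: {f,w}→{f,w}
  live b4: {f,w}→{w}
  live b5: {f,w}→{f,w}
  live b6: {w}→∅
  live b7: {f,w}→{f,w}

live-out(b1) = ["f", "w", "z"]

Answer: ["f", "w", "z"]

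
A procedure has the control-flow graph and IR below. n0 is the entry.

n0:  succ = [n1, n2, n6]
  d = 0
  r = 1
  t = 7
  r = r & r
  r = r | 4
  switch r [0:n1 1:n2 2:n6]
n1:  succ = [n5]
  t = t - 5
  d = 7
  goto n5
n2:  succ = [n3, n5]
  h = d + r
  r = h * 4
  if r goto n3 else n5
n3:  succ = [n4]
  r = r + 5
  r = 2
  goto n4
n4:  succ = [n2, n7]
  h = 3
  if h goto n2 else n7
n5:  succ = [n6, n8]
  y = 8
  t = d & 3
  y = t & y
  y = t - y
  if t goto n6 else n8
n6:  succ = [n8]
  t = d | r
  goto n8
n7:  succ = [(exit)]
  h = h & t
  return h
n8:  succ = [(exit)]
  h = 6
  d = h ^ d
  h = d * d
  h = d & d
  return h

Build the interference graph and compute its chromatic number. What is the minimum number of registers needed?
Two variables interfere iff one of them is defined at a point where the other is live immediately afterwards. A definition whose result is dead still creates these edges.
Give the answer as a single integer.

Block summaries:
  n0: {d,r,t} / ∅
  n1: {d,t} / {t}
  n2: {h,r} / {d,r}
  n3: {r} / {r}
  n4: {h} / ∅
  n5: {t,y} / {d}
  n6: {t} / {d,r}
  n7: {h} / {h,t}
  n8: {d,h} / {d}

Liveness:
  live n0: ∅→{d,r,t}
  live n1: {r,t}→{d,r}
  live n2: {d,r,t}→{d,r,t}
  live n3: {d,r,t}→{d,r,t}
  live n4: {d,r,t}→{d,h,r,t}
  live n5: {d,r}→{d,r}
  live n6: {d,r}→{d}
  live n7: {h,t}→∅
  live n8: {d}→∅

Conflict graph:
  d↔{h,r,t,y}
  h↔{d,r,t}
  r↔{d,h,t,y}
  t↔{d,h,r,y}
  y↔{d,r,t}

Registers:
  {d,h,r,t} pairwise interfere (4-clique) ⇒ χ ≥ 4
  4-colouring: c0={d}  c1={r}  c2={t}  c3={h,y}
  χ = 4

Answer: 4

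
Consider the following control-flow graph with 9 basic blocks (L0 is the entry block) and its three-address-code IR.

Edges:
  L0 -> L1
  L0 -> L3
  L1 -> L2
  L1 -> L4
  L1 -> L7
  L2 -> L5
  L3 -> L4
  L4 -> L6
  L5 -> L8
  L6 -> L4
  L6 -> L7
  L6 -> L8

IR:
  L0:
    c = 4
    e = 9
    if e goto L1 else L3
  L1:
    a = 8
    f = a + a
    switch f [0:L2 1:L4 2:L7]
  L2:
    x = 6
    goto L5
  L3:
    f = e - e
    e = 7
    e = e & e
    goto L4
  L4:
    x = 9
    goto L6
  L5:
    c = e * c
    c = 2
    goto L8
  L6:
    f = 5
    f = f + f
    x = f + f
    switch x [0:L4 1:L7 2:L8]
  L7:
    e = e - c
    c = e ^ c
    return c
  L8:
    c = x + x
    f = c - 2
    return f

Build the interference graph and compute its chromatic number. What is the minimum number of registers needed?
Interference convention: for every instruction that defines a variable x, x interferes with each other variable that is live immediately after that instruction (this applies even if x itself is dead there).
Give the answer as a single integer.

Answer: 3

Working:
def/use:
  L0: {c,e} / ∅
  L1: {a,f} / ∅
  L2: {x} / ∅
  L3: {e,f} / {e}
  L4: {x} / ∅
  L5: {c} / {c,e}
  L6: {f,x} / ∅
  L7: {c,e} / {c,e}
  L8: {c,f} / {x}

Backward fixpoint:
  live L0: ∅→{c,e}
  live L1: {c,e}→{c,e}
  live L2: {c,e}→{c,e,x}
  live L3: {c,e}→{c,e}
  live L4: {c,e}→{c,e}
  live L5: {c,e,x}→{x}
  live L6: {c,e}→{c,e,x}
  live L7: {c,e}→∅
  live L8: {x}→∅

Conflict graph:
  a↔{c,e}
  c↔{a,e,f,x}
  e↔{a,c,f,x}
  f↔{c,e}
  x↔{c,e}

Registers:
  {a,c,e} pairwise interfere (3-clique) ⇒ χ ≥ 3
  3-colouring: c0={c}  c1={e}  c2={a,f,x}
  χ = 3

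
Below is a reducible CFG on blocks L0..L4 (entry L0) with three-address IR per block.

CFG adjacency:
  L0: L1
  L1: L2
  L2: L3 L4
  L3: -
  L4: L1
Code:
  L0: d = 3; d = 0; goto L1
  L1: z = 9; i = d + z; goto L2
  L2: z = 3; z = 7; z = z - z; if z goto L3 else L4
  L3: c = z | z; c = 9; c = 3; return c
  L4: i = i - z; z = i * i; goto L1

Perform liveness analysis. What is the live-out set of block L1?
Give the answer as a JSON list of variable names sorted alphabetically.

Answer: ["d", "i"]

Working:
Block summaries:
  L0: def={d} ue=∅
  L1: def={i,z} ue={d}
  L2: def={z} ue=∅
  L3: def={c} ue={z}
  L4: def={i,z} ue={i,z}

Liveness:
  live L0: ∅→{d}
  live L1: {d}→{d,i}
  live L2: {d,i}→{d,i,z}
  live L3: {z}→∅
  live L4: {d,i,z}→{d}

live-out(L1) = ["d", "i"]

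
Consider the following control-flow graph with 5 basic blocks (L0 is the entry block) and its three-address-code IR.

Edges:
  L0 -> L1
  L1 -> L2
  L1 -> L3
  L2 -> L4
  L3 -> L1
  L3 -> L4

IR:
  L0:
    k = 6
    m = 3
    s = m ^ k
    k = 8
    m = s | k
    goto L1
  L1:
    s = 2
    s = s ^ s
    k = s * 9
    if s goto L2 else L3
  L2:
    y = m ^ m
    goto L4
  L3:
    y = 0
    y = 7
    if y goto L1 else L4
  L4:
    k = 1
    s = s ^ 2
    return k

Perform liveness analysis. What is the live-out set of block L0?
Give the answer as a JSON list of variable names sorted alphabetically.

Per-block:
  L0: {k,m,s} / ∅
  L1: {k,s} / ∅
  L2: {y} / {m}
  L3: {y} / ∅
  L4: {k,s} / {s}

Liveness:
  L0 li=∅ lo={m}
  L1 li={m} lo={m,s}
  L2 li={m,s} lo={s}
  L3 li={m,s} lo={m,s}
  L4 li={s} lo=∅

live-out(L0) = ["m"]

Answer: ["m"]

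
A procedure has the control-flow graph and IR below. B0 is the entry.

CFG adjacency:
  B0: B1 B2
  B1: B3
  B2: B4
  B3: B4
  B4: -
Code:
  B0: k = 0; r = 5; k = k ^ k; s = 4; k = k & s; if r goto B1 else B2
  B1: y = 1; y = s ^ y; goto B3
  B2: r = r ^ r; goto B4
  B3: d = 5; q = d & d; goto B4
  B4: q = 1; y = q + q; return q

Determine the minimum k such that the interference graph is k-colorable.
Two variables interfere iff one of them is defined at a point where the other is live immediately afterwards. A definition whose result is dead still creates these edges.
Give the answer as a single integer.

Answer: 3

Derivation:
Block summaries:
  B0: def={k,r,s} ue=∅
  B1: def={y} ue={s}
  B2: def={r} ue={r}
  B3: def={d,q} ue=∅
  B4: def={q,y} ue=∅

Backward fixpoint:
  B0 li=∅ lo={r,s}
  B1 li={s} lo=∅
  B2 li={r} lo=∅
  B3 li=∅ lo=∅
  B4 li=∅ lo=∅

Interfere edges:
  d↔∅
  k↔{r,s}
  q↔{y}
  r↔{k,s}
  s↔{k,r,y}
  y↔{q,s}

Chromatic number:
  clique {k,r,s} ⇒ need ≥ 3
  assign d→r0 k→r1 q→r0 r→r2 s→r0 y→r1 — no edge inside a register ⇒ χ ≤ 3
  χ = 3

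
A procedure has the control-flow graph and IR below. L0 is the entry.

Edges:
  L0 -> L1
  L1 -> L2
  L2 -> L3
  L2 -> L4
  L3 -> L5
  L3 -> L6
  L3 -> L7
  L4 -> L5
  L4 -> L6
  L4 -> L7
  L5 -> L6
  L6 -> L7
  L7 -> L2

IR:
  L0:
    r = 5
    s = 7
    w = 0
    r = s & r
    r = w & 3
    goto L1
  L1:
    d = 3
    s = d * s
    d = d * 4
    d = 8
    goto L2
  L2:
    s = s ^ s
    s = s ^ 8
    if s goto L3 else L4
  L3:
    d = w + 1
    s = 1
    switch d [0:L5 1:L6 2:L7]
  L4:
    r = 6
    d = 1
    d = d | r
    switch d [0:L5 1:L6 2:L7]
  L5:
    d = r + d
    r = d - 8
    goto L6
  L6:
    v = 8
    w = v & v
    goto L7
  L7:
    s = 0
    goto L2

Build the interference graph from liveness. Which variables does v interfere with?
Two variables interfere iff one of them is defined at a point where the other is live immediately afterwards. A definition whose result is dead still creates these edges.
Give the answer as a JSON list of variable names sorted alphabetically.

Answer: ["r"]

Working:
Block summaries:
  L0: def={r,s,w} ue=∅
  L1: def={d,s} ue={s}
  L2: def={s} ue={s}
  L3: def={d,s} ue={w}
  L4: def={d,r} ue=∅
  L5: def={d,r} ue={d,r}
  L6: def={v,w} ue=∅
  L7: def={s} ue=∅

Liveness:
  L0 li=∅ lo={r,s,w}
  L1 li={r,s,w} lo={r,s,w}
  L2 li={r,s,w} lo={r,w}
  L3 li={r,w} lo={d,r,w}
  L4 li={w} lo={d,r,w}
  L5 li={d,r} lo={r}
  L6 li={r} lo={r,w}
  L7 li={r,w} lo={r,s,w}

Interfere edges:
  d: {r,s,w}
  r: {d,s,v,w}
  s: {d,r,w}
  v: {r}
  w: {d,r,s}

N(v) = ["r"]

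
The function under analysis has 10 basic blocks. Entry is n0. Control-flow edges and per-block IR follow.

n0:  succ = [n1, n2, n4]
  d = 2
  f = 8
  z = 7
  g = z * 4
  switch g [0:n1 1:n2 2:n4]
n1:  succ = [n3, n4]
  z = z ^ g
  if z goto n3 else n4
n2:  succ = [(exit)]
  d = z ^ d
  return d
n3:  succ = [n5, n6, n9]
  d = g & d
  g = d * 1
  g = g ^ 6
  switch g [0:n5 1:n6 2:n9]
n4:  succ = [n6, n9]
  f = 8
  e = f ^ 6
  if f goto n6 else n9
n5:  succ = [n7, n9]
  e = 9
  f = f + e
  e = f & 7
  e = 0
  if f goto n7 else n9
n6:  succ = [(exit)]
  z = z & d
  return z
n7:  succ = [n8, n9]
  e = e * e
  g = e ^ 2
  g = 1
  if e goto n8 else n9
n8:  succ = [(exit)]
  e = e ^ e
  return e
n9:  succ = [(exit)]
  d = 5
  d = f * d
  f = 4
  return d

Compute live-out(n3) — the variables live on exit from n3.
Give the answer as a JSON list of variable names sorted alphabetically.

Answer: ["d", "f", "z"]

Working:
Block summaries:
  n0: {d,f,g,z} / ∅
  n1: {z} / {g,z}
  n2: {d} / {d,z}
  n3: {d,g} / {d,g}
  n4: {e,f} / ∅
  n5: {e,f} / {f}
  n6: {z} / {d,z}
  n7: {e,g} / {e}
  n8: {e} / {e}
  n9: {d,f} / {f}

Liveness:
  n0: in=∅ out={d,f,g,z}
  n1: in={d,f,g,z} out={d,f,g,z}
  n2: in={d,z} out=∅
  n3: in={d,f,g,z} out={d,f,z}
  n4: in={d,z} out={d,f,z}
  n5: in={f} out={e,f}
  n6: in={d,z} out=∅
  n7: in={e,f} out={e,f}
  n8: in={e} out=∅
  n9: in={f} out=∅

live-out(n3) = ["d", "f", "z"]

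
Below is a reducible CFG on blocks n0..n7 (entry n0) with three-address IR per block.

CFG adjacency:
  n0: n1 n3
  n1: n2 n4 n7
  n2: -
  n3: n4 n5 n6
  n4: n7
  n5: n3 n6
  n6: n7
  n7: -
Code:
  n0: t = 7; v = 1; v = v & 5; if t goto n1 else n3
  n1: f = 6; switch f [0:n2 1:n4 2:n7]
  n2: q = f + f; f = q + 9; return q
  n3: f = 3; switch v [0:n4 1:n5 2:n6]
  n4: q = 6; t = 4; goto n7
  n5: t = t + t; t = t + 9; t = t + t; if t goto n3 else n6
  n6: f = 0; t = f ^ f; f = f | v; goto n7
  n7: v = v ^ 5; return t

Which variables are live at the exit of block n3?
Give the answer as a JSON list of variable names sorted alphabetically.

Answer: ["t", "v"]

Derivation:
def/use:
  n0 def {t,v} use ∅
  n1 def {f} use ∅
  n2 def {f,q} use {f}
  n3 def {f} use {v}
  n4 def {q,t} use ∅
  n5 def {t} use {t}
  n6 def {f,t} use {v}
  n7 def {v} use {t,v}

Live sets:
  n0: in=∅ out={t,v}
  n1: in={t,v} out={f,t,v}
  n2: in={f} out=∅
  n3: in={t,v} out={t,v}
  n4: in={v} out={t,v}
  n5: in={t,v} out={t,v}
  n6: in={v} out={t,v}
  n7: in={t,v} out=∅

live-out(n3) = ["t", "v"]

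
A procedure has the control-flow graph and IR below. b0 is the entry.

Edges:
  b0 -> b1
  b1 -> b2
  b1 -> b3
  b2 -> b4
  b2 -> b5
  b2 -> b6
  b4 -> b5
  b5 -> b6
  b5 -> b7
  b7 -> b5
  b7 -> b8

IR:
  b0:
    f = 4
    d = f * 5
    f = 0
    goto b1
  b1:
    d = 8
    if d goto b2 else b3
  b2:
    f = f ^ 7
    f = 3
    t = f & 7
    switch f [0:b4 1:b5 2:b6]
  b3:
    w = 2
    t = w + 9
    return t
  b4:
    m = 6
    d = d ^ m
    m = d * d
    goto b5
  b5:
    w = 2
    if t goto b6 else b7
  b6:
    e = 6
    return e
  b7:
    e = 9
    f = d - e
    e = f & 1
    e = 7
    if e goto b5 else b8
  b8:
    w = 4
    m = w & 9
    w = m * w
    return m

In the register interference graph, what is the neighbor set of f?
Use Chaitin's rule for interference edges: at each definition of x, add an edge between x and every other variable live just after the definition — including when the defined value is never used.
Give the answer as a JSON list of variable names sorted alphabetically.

def/use:
  b0: {d,f} / ∅
  b1: {d} / ∅
  b2: {f,t} / {f}
  b3: {t,w} / ∅
  b4: {d,m} / {d}
  b5: {w} / {t}
  b6: {e} / ∅
  b7: {e,f} / {d}
  b8: {m,w} / ∅

Live sets:
  live b0: ∅→{f}
  live b1: {f}→{d,f}
  live b2: {d,f}→{d,t}
  live b3: ∅→∅
  live b4: {d,t}→{d,t}
  live b5: {d,t}→{d,t}
  live b6: ∅→∅
  live b7: {d,t}→{d,t}
  live b8: ∅→∅

Conflict graph:
  d — {e,f,m,t,w}
  e — {d,t}
  f — {d,t}
  m — {d,t,w}
  t — {d,e,f,m,w}
  w — {d,m,t}

N(f) = ["d", "t"]

Answer: ["d", "t"]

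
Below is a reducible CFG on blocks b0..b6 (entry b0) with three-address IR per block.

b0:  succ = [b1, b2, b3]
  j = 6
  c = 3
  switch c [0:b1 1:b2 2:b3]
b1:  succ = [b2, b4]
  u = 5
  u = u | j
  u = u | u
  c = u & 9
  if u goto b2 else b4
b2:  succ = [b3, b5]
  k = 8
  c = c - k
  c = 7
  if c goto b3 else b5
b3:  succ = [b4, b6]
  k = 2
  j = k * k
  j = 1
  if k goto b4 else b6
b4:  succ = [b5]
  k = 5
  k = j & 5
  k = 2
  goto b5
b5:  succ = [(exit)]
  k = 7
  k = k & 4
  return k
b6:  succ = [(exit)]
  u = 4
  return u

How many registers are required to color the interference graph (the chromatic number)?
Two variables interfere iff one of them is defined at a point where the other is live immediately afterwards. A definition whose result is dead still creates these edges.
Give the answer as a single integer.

Answer: 3

Analysis:
Block summaries:
  b0: {c,j} / ∅
  b1: {c,u} / {j}
  b2: {c,k} / {c}
  b3: {j,k} / ∅
  b4: {k} / {j}
  b5: {k} / ∅
  b6: {u} / ∅

Live sets:
  b0 li=∅ lo={c,j}
  b1 li={j} lo={c,j}
  b2 li={c} lo=∅
  b3 li=∅ lo={j}
  b4 li={j} lo=∅
  b5 li=∅ lo=∅
  b6 li=∅ lo=∅

Conflict graph:
  c — {j,k,u}
  j — {c,k,u}
  k — {c,j}
  u — {c,j}

Chromatic number:
  {c,j,k} pairwise interfere (3-clique) ⇒ χ ≥ 3
  3-colouring: c0={c}  c1={j}  c2={k,u}
  χ = 3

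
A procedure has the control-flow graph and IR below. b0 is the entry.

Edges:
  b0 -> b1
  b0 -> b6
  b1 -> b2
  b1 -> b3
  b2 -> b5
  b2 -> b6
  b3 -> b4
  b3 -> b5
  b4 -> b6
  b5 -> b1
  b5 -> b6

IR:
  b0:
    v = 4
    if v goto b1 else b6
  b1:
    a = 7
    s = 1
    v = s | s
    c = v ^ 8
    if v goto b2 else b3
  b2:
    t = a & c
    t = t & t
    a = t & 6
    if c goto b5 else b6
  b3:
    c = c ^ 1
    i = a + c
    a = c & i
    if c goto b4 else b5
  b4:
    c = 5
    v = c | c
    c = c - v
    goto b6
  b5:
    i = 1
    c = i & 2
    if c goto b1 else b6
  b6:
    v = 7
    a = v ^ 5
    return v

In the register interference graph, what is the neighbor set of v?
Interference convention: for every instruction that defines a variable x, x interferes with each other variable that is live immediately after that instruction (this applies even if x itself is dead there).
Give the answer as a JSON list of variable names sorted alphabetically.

Answer: ["a", "c"]

Derivation:
Per-block:
  b0: def={v} ue=∅
  b1: def={a,c,s,v} ue=∅
  b2: def={a,t} ue={a,c}
  b3: def={a,c,i} ue={a,c}
  b4: def={c,v} ue=∅
  b5: def={c,i} ue=∅
  b6: def={a,v} ue=∅

Live sets:
  live b0: ∅→∅
  live b1: ∅→{a,c}
  live b2: {a,c}→∅
  live b3: {a,c}→∅
  live b4: ∅→∅
  live b5: ∅→∅
  live b6: ∅→∅

Conflict graph:
  a↔{c,s,v}
  c↔{a,i,t,v}
  i↔{c}
  s↔{a}
  t↔{c}
  v↔{a,c}

N(v) = ["a", "c"]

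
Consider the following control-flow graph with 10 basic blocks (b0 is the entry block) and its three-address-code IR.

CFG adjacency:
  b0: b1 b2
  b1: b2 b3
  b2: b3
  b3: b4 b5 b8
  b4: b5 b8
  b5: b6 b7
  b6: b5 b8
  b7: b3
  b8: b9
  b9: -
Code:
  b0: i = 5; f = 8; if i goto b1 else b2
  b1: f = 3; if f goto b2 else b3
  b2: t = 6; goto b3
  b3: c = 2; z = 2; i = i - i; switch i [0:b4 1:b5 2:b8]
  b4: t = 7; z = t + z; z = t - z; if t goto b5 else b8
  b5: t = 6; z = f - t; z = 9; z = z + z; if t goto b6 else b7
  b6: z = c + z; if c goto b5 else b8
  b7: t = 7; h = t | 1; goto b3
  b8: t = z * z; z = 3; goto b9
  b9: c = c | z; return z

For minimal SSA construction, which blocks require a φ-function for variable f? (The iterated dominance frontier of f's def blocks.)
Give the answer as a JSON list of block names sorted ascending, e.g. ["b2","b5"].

idom tree: b1←b0 b2←b0 b3←b0 b4←b3 b5←b3 b6←b5 b7←b5 b8←b3 b9←b8
Dom at joins:
  b2: preds {b0,b1}: {b0} ∩ {b0,b1} = {b0}; idom=b0
  b3: preds {b1,b2,b7}: {b0,b1} ∩ {b0,b2} ∩ {b0,b3,b5,b7} = {b0}; idom=b0
  b5: preds {b3,b4,b6}: {b0,b3} ∩ {b0,b3,b4} ∩ {b0,b3,b5,b6} = {b0,b3}; idom=b3
  b8: preds {b3,b4,b6}: {b0,b3} ∩ {b0,b3,b4} ∩ {b0,b3,b5,b6} = {b0,b3}; idom=b3

Frontier:
  b2←b0: walk · to b0
  b2←b1: walk b1 to b0
  b3←b1: walk b1 to b0
  b3←b2: walk b2 to b0
  b3←b7: walk b7→b5→b3 to b0
  b5←b3: walk · to b3
  b5←b4: walk b4 to b3
  b5←b6: walk b6→b5 to b3
  b8←b3: walk · to b3
  b8←b4: walk b4 to b3
  b8←b6: walk b6→b5 to b3
  DF(b0)=∅
  DF(b1)={b2,b3}
  DF(b2)={b3}
  DF(b3)={b3}
  DF(b4)={b5,b8}
  DF(b5)={b3,b5,b8}
  DF(b6)={b5,b8}
  DF(b7)={b3}
  DF(b8)=∅
  DF(b9)=∅

φ for f: defs {b0,b1}
  DF⁺ = {b2,b3}

Answer: ["b2", "b3"]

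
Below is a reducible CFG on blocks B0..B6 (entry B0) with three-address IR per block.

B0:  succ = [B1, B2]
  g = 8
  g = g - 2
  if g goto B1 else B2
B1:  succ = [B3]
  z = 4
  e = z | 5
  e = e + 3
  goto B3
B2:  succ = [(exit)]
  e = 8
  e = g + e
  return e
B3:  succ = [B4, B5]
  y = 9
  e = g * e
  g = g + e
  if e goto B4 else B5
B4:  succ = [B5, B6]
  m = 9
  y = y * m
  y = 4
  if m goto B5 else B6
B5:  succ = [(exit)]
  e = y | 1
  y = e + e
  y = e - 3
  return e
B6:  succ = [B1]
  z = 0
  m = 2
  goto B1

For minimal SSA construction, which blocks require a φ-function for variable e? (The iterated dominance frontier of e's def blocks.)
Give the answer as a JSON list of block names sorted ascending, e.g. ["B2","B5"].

Answer: ["B1"]

Working:
idom tree: B1←B0 B2←B0 B3←B1 B4←B3 B5←B3 B6←B4
Join-block Dom:
  B1: preds {B0,B6}: {B0} ∩ {B0,B1,B3,B4,B6} = {B0}; idom=B0
  B5: preds {B3,B4}: {B0,B1,B3} ∩ {B0,B1,B3,B4} = {B0,B1,B3}; idom=B3

Frontier:
  join B1 pred B0: · stop@B0
  join B1 pred B6: B6→B4→B3→B1 stop@B0
  join B5 pred B3: · stop@B3
  join B5 pred B4: B4 stop@B3
  B0 → ∅
  B1 → {B1}
  B2 → ∅
  B3 → {B1}
  B4 → {B1,B5}
  B5 → ∅
  B6 → {B1}

φ for e: defs {B1,B2,B3,B5}
  DF⁺ = {B1}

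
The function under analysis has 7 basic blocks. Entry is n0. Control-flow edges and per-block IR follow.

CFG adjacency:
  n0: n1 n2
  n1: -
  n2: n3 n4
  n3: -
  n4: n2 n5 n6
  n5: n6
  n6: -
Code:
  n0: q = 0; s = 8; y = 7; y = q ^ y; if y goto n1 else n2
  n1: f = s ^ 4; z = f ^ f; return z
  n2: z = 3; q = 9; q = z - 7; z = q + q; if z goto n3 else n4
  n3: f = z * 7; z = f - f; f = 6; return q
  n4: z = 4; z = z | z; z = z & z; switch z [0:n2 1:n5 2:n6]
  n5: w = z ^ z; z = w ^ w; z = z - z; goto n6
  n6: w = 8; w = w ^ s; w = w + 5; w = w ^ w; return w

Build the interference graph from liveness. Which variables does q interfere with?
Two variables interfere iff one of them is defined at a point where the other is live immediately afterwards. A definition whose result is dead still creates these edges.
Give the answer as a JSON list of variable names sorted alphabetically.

Block summaries:
  n0: {q,s,y} / ∅
  n1: {f,z} / {s}
  n2: {q,z} / ∅
  n3: {f,z} / {q,z}
  n4: {z} / ∅
  n5: {w,z} / {z}
  n6: {w} / {s}

Liveness:
  n0: in=∅ out={s}
  n1: in={s} out=∅
  n2: in={s} out={q,s,z}
  n3: in={q,z} out=∅
  n4: in={s} out={s,z}
  n5: in={s,z} out={s}
  n6: in={s} out=∅

Interfere edges:
  f↔{q}
  q↔{f,s,y,z}
  s↔{q,w,y,z}
  w↔{s}
  y↔{q,s}
  z↔{q,s}

N(q) = ["f", "s", "y", "z"]

Answer: ["f", "s", "y", "z"]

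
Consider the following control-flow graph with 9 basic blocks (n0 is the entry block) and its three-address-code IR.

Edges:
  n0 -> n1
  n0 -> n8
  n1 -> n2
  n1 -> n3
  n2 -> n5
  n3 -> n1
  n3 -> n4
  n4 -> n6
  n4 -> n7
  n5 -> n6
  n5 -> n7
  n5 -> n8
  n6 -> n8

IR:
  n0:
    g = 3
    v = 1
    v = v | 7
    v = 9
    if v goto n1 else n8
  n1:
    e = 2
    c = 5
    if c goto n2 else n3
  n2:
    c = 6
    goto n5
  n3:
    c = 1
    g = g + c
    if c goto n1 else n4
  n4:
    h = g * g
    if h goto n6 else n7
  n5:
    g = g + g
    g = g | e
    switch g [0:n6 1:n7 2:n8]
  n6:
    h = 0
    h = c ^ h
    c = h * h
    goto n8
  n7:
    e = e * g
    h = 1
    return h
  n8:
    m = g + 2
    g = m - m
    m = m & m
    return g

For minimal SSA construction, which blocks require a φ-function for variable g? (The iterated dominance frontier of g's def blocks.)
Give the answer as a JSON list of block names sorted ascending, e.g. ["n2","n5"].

idom tree: n1←n0 n2←n1 n3←n1 n4←n3 n5←n2 n6←n1 n7←n1 n8←n0
Dom∩ at merges:
  n1: preds {n0,n3}: {n0} ∩ {n0,n1,n3} = {n0}; idom=n0
  n6: preds {n4,n5}: {n0,n1,n3,n4} ∩ {n0,n1,n2,n5} = {n0,n1}; idom=n1
  n7: preds {n4,n5}: {n0,n1,n3,n4} ∩ {n0,n1,n2,n5} = {n0,n1}; idom=n1
  n8: preds {n0,n5,n6}: {n0} ∩ {n0,n1,n2,n5} ∩ {n0,n1,n6} = {n0}; idom=n0

Frontier:
  n1←n0: walk · to n0
  n1←n3: walk n3→n1 to n0
  n6←n4: walk n4→n3 to n1
  n6←n5: walk n5→n2 to n1
  n7←n4: walk n4→n3 to n1
  n7←n5: walk n5→n2 to n1
  n8←n0: walk · to n0
  n8←n5: walk n5→n2→n1 to n0
  n8←n6: walk n6→n1 to n0
  DF(n0)=∅
  DF(n1)={n1,n8}
  DF(n2)={n6,n7,n8}
  DF(n3)={n1,n6,n7}
  DF(n4)={n6,n7}
  DF(n5)={n6,n7,n8}
  DF(n6)={n8}
  DF(n7)=∅
  DF(n8)=∅

φ for g: defs {n0,n3,n5,n8}
  DF⁺ = {n1,n6,n7,n8}

Answer: ["n1", "n6", "n7", "n8"]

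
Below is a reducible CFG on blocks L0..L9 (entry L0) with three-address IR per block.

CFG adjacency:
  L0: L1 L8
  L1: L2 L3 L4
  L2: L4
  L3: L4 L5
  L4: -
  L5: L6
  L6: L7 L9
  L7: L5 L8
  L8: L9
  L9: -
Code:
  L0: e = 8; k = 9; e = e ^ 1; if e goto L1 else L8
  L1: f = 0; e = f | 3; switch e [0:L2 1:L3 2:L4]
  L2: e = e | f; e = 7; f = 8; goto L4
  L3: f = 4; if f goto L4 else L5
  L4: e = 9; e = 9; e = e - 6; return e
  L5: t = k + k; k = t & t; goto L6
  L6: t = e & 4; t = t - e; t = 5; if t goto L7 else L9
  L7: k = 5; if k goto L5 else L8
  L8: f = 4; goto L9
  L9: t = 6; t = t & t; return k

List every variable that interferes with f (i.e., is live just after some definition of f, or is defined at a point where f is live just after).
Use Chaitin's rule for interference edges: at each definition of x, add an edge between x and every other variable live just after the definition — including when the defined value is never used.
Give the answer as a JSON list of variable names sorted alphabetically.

Answer: ["e", "k"]

Derivation:
Block summaries:
  L0: def={e,k} ue=∅
  L1: def={e,f} ue=∅
  L2: def={e,f} ue={e,f}
  L3: def={f} ue=∅
  L4: def={e} ue=∅
  L5: def={k,t} ue={k}
  L6: def={t} ue={e}
  L7: def={k} ue=∅
  L8: def={f} ue=∅
  L9: def={t} ue={k}

Backward fixpoint:
  L0: in=∅ out={k}
  L1: in={k} out={e,f,k}
  L2: in={e,f} out=∅
  L3: in={e,k} out={e,k}
  L4: in=∅ out=∅
  L5: in={e,k} out={e,k}
  L6: in={e,k} out={e,k}
  L7: in={e} out={e,k}
  L8: in={k} out={k}
  L9: in={k} out=∅

Interfere edges:
  e↔{f,k,t}
  f↔{e,k}
  k↔{e,f,t}
  t↔{e,k}

N(f) = ["e", "k"]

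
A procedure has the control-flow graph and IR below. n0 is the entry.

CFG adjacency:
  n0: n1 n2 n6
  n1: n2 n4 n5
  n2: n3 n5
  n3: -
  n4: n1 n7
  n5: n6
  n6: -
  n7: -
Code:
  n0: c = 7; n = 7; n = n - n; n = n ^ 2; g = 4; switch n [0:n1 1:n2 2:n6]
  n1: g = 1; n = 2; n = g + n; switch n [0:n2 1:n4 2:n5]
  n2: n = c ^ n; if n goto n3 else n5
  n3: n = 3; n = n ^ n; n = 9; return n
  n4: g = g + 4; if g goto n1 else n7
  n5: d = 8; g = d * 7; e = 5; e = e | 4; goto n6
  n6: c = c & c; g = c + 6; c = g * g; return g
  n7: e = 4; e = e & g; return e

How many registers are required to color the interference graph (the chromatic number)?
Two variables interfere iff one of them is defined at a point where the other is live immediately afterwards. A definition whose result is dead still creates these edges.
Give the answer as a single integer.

def/use:
  n0: def={c,g,n} ue=∅
  n1: def={g,n} ue=∅
  n2: def={n} ue={c,n}
  n3: def={n} ue=∅
  n4: def={g} ue={g}
  n5: def={d,e,g} ue=∅
  n6: def={c,g} ue={c}
  n7: def={e} ue={g}

Live sets:
  n0 li=∅ lo={c,n}
  n1 li={c} lo={c,g,n}
  n2 li={c,n} lo={c}
  n3 li=∅ lo=∅
  n4 li={c,g} lo={c,g}
  n5 li={c} lo={c}
  n6 li={c} lo=∅
  n7 li={g} lo=∅

Interference:
  c — {d,e,g,n}
  d — {c}
  e — {c,g}
  g — {c,e,n}
  n — {c,g}

Colouring:
  clique {c,e,g} ⇒ need ≥ 3
  3-colouring: r0={c}  r1={d,g}  r2={e,n}
  χ = 3

Answer: 3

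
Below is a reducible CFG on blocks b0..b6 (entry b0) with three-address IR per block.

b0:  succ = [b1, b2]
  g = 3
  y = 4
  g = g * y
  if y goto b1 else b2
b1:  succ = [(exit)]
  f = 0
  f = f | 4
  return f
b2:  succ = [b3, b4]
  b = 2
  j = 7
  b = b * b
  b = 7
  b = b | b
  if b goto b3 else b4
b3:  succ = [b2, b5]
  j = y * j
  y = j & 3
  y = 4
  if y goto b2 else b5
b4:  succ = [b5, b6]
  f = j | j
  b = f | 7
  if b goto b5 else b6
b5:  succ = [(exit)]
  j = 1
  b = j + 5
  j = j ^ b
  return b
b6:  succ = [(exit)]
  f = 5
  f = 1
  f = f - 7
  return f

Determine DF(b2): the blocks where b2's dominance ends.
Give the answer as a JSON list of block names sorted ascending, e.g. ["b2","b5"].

Answer: ["b2"]

Analysis:
idom tree: b1←b0 b2←b0 b3←b2 b4←b2 b5←b2 b6←b4
Join-block Dom:
  b2: preds {b0,b3}: {b0} ∩ {b0,b2,b3} = {b0}; idom=b0
  b5: preds {b3,b4}: {b0,b2,b3} ∩ {b0,b2,b4} = {b0,b2}; idom=b2

Frontier:
  b2←b0: walk · to b0
  b2←b3: walk b3→b2 to b0
  b5←b3: walk b3 to b2
  b5←b4: walk b4 to b2
  b0 → ∅
  b1 → ∅
  b2 → {b2}
  b3 → {b2,b5}
  b4 → {b5}
  b5 → ∅
  b6 → ∅

DF(b2) = ["b2"]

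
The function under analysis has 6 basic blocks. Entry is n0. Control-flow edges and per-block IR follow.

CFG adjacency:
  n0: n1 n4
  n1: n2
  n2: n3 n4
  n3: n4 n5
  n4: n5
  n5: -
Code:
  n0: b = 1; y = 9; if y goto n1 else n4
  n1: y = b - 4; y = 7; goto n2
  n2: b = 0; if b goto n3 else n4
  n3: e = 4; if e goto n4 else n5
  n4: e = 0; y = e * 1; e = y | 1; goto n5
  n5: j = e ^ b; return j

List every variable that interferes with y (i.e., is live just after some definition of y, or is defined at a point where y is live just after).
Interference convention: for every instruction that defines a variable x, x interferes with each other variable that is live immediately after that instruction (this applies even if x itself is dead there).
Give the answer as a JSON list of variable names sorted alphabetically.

Answer: ["b"]

Analysis:
Per-block:
  n0: {b,y} / ∅
  n1: {y} / {b}
  n2: {b} / ∅
  n3: {e} / ∅
  n4: {e,y} / ∅
  n5: {j} / {b,e}

Liveness:
  live n0: ∅→{b}
  live n1: {b}→∅
  live n2: ∅→{b}
  live n3: {b}→{b,e}
  live n4: {b}→{b,e}
  live n5: {b,e}→∅

Interference:
  b: {e,y}
  e: {b}
  j: ∅
  y: {b}

N(y) = ["b"]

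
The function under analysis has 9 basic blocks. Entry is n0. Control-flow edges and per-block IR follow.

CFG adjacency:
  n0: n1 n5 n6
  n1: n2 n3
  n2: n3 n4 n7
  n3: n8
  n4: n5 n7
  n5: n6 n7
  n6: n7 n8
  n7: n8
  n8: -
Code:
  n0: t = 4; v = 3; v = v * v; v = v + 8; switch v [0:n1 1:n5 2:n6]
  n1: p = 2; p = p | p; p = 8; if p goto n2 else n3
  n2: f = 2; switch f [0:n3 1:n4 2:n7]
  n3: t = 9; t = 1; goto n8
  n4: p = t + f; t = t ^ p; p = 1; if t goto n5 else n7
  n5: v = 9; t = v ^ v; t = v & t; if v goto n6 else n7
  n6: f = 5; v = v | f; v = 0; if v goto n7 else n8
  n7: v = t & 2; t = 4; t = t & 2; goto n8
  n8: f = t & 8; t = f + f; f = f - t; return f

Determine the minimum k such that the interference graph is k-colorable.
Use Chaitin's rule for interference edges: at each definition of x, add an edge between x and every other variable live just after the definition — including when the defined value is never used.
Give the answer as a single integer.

Answer: 3

Derivation:
def/use:
  n0: {t,v} / ∅
  n1: {p} / ∅
  n2: {f} / ∅
  n3: {t} / ∅
  n4: {p,t} / {f,t}
  n5: {t,v} / ∅
  n6: {f,v} / {v}
  n7: {t,v} / {t}
  n8: {f,t} / {t}

Backward fixpoint:
  n0: in=∅ out={t,v}
  n1: in={t} out={t}
  n2: in={t} out={f,t}
  n3: in=∅ out={t}
  n4: in={f,t} out={t}
  n5: in=∅ out={t,v}
  n6: in={t,v} out={t}
  n7: in={t} out={t}
  n8: in={t} out=∅

Interfere edges:
  f: {t,v}
  p: {t}
  t: {f,p,v}
  v: {f,t}

Colouring:
  clique {f,t,v} ⇒ need ≥ 3
  assign f→R1 p→R1 t→R0 v→R2 — no edge inside a register ⇒ χ ≤ 3
  χ = 3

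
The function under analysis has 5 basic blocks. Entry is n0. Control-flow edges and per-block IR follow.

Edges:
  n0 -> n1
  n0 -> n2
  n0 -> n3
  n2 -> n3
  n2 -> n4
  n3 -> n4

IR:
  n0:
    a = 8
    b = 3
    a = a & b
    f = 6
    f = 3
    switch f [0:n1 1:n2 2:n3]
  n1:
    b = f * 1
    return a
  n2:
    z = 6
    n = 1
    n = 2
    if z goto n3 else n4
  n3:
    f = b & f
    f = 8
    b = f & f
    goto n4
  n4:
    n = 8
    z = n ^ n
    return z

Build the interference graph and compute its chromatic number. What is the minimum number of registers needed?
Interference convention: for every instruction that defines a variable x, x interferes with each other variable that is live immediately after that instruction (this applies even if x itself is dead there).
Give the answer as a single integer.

Answer: 4

Working:
Block summaries:
  n0 def {a,b,f} use ∅
  n1 def {b} use {a,f}
  n2 def {n,z} use ∅
  n3 def {b,f} use {b,f}
  n4 def {n,z} use ∅

Backward fixpoint:
  live n0: ∅→{a,b,f}
  live n1: {a,f}→∅
  live n2: {b,f}→{b,f}
  live n3: {b,f}→∅
  live n4: ∅→∅

Interfere edges:
  a: {b,f}
  b: {a,f,n,z}
  f: {a,b,n,z}
  n: {b,f,z}
  z: {b,f,n}

Chromatic number:
  lower bound: {b,f,n,z} mutually conflict ⇒ χ ≥ 4
  4-colouring: R0={b}  R1={f}  R2={a,n}  R3={z}
  χ = 4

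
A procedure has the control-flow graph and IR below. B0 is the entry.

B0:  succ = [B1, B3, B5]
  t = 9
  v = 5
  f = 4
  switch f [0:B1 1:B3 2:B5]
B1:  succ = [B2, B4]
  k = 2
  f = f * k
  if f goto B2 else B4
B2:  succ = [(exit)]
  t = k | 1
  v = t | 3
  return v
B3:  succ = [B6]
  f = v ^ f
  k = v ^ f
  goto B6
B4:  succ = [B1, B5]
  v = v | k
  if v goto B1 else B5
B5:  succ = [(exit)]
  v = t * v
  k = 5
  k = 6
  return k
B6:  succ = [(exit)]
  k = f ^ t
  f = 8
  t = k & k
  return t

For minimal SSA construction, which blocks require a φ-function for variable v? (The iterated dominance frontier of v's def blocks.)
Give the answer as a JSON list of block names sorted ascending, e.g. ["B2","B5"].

Answer: ["B1", "B5"]

Derivation:
idom tree: B1←B0 B2←B1 B3←B0 B4←B1 B5←B0 B6←B3
Dom∩ at merges:
  B1: preds {B0,B4}: {B0} ∩ {B0,B1,B4} = {B0}; idom=B0
  B5: preds {B0,B4}: {B0} ∩ {B0,B1,B4} = {B0}; idom=B0

DF walk-up:
  join B1 pred B0: · stop@B0
  join B1 pred B4: B4→B1 stop@B0
  join B5 pred B0: · stop@B0
  join B5 pred B4: B4→B1 stop@B0
  DF(B0)=∅
  DF(B1)={B1,B5}
  DF(B2)=∅
  DF(B3)=∅
  DF(B4)={B1,B5}
  DF(B5)=∅
  DF(B6)=∅

φ for v: defs {B0,B2,B4,B5}
  DF⁺ = {B1,B5}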